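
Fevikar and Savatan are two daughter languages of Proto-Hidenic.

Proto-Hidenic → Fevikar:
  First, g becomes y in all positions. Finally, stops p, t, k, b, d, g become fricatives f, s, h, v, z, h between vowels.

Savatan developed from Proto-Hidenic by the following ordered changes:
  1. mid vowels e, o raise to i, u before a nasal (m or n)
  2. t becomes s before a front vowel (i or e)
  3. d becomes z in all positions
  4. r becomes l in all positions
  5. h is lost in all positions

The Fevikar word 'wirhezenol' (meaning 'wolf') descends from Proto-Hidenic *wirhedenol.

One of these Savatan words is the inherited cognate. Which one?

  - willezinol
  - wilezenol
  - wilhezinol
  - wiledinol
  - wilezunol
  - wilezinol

wilezinol

Savatan: start from *wirhedenol.
  rule 1 (pre-nasal raising): wirhedenol → wirhedinol
  rule 2: no change — wirhedinol
  rule 3 (unconditioned shift): wirhedinol → wirhezinol
  rule 4 (unconditioned shift): wirhezinol → wilhezinol
  rule 5 (h-loss): wilhezinol → wilezinol
  ⇒ Savatan wilezinol
Only 'wilezinol' matches the regular Savatan development of *wirhedenol.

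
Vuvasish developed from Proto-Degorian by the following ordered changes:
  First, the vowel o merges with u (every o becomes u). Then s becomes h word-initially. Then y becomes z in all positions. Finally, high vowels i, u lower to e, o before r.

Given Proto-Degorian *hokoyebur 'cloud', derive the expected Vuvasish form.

Vuvasish: start from *hokoyebur.
  rule 1 (vowel merger): hokoyebur → hukuyebur
  rule 2: no change — hukuyebur
  rule 3 (unconditioned shift): hukuyebur → hukuzebur
  rule 4 (pre-rhotic lowering): hukuzebur → hukuzebor
  ⇒ Vuvasish hukuzebor

hukuzebor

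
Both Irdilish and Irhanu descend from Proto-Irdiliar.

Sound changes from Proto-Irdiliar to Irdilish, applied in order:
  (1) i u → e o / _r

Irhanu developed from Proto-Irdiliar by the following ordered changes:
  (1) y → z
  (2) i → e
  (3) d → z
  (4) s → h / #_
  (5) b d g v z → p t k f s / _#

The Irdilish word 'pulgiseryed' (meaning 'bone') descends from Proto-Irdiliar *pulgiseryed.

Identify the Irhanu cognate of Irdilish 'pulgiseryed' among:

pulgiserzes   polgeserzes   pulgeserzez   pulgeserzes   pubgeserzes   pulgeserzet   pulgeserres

pulgeserzes

Irhanu: start from *pulgiseryed.
  rule 1 (unconditioned shift): pulgiseryed → pulgiserzed
  rule 2 (vowel merger): pulgiserzed → pulgeserzed
  rule 3 (unconditioned shift): pulgeserzed → pulgeserzez
  rule 4: no change — pulgeserzez
  rule 5 (final devoicing): pulgeserzez → pulgeserzes
  ⇒ Irhanu pulgeserzes
Among the options, 'pulgeserzes' alone shows every Irhanu change applied in order.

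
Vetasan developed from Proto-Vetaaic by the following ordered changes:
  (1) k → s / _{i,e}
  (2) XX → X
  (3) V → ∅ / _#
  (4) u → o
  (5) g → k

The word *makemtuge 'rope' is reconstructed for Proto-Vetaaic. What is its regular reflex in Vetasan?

Vetasan: *makemtuge > masemtuge > masemtug > masemtog > masemtok  (by palatalisation, apocope, vowel merger, unconditioned shift)

masemtok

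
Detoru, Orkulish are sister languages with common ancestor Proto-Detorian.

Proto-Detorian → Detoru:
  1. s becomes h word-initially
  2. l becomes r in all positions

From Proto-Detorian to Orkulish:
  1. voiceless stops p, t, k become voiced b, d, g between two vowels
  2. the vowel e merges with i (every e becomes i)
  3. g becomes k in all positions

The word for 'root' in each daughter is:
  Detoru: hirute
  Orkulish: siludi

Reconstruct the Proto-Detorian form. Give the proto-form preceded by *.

Position 3: Detoru has r, Orkulish has l. Orkulish preserves l here (none of its changes turn any other segment into l), so the proto-segment is *l.
Position 1: Detoru has h, Orkulish has s. Orkulish preserves s here (none of its changes turn any other segment into s), so the proto-segment is *s.
This points to *silute. Verify forward in each daughter:
Detoru: start from *silute.
  rule 1 (debuccalisation): silute → hilute
  rule 2 (unconditioned shift): hilute → hirute
  ⇒ Detoru hirute
Orkulish: *silute > silude > siludi  (by intervocalic voicing, vowel merger)
*silute is the unique common source.

*silute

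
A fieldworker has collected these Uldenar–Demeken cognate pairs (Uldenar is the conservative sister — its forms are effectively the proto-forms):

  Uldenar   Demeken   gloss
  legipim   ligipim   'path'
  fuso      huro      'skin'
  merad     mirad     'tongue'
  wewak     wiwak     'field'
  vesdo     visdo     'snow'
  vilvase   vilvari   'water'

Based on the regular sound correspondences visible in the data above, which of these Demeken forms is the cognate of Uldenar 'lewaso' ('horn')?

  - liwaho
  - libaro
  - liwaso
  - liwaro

liwaro

legipim ~ ligipim, wewak ~ wiwak — Uldenar e corresponds to Demeken i after a consonant, before a consonant other than r, m, n, p, b, f, v.
fuso ~ huro — Uldenar s corresponds to Demeken r between vowels (before a back vowel).
Applying these to Uldenar 'lewaso':
  lewaso → liwaso   (e→i after a consonant, before a consonant other than r, m, n, p, b, f, v)
  liwaso → liwaro   (s→r between vowels (before a back vowel))
So the Demeken cognate is 'liwaro'.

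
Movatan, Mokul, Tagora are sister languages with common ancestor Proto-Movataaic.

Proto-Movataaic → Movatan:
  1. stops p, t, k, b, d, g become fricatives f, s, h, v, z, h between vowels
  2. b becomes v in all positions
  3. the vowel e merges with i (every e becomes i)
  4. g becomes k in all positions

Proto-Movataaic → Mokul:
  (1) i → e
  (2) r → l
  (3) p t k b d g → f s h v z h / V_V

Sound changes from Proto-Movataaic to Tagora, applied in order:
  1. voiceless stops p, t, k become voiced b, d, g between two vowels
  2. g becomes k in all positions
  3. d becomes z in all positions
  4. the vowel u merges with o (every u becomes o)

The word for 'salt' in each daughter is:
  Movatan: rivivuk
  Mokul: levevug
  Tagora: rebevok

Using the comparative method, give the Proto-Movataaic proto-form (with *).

*rebevug

Position 4: Movatan has i, Mokul has e, Tagora has e. Tagora preserves e here (none of its changes turn any other segment into e), so the proto-segment is *e.
Position 6: Movatan has u, Mokul has u, Tagora has o. Movatan preserves u here (none of its changes turn any other segment into u), so the proto-segment is *u.
Position 3: Movatan has v, Mokul has v, Tagora has b. Taking the neighbouring segments as reconstructed: Movatan v could go back to *b or *v; Mokul v could go back to *b or *v; Tagora b could go back to *p or *b — the one source consistent with every daughter is *b.
This points to *rebevug. Verify forward in each daughter:
Movatan: *rebevug > revevug > rivivug > rivivuk  (by intervocalic lenition, vowel merger, unconditioned shift)
Mokul: *rebevug > lebevug > levevug  (by unconditioned shift, intervocalic lenition)
Tagora: *rebevug > rebevuk > rebevok  (by unconditioned shift, vowel merger)
*rebevug is the unique common source.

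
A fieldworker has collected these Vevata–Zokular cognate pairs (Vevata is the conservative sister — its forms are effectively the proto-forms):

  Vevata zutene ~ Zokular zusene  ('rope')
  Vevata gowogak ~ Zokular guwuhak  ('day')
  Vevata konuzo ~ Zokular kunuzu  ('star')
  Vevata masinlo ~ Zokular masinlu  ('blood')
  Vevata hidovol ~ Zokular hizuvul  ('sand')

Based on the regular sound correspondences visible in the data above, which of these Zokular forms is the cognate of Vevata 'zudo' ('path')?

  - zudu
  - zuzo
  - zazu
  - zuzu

zuzu

hidovol ~ hizuvul — Vevata d corresponds to Zokular z between vowels (before a back vowel).
konuzo ~ kunuzu, masinlo ~ masinlu — Vevata o corresponds to Zokular u word-finally.
Applying these to Vevata 'zudo':
  zudo → zuzo   (d→z between vowels (before a back vowel))
  zuzo → zuzu   (o→u word-finally)
So the Zokular cognate is 'zuzu'.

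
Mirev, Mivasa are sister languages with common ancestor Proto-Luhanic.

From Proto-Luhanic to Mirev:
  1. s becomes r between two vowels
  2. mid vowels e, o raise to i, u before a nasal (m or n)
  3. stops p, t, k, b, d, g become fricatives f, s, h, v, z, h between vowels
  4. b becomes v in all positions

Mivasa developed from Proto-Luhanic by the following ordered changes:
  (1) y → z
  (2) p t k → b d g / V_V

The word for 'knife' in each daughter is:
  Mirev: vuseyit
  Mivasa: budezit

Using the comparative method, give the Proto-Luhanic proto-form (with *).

Position 5: Mirev has y, Mivasa has z. Mirev preserves y here (none of its changes turn any other segment into y), so the proto-segment is *y.
Position 1: Mirev has v, Mivasa has b. Taking the neighbouring segments as reconstructed: Mirev v could go back to *b or *v; Mivasa b can only go back to *b — the one source consistent with every daughter is *b.
This points to *buteyit. Verify forward in each daughter:
Mirev: *buteyit > buseyit > vuseyit  (by intervocalic lenition, unconditioned shift)
Mivasa: *buteyit
  buteyit → butezit   [unconditioned shift]
  butezit → budezit   [intervocalic voicing]
  giving Mivasa budezit.
Only *buteyit yields all of Mirev vuseyit, Mivasa budezit.

*buteyit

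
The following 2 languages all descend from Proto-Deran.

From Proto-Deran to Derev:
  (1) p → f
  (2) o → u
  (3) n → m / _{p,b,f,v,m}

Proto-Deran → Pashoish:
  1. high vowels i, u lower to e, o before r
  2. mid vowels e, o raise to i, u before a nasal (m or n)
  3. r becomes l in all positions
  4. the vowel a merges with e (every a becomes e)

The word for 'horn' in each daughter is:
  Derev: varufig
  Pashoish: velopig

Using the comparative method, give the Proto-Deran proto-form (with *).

Position 2: Derev has a, Pashoish has e. Derev preserves a here (none of its changes turn any other segment into a), so the proto-segment is *a.
Position 4: Derev has u, Pashoish has o. Taking the neighbouring segments as reconstructed: Derev u could go back to *o or *u; Pashoish o can only go back to *o — the one source consistent with every daughter is *o.
Position 5: Derev has f, Pashoish has p. Pashoish preserves p here (none of its changes turn any other segment into p), so the proto-segment is *p.
This points to *varopig. Verify forward in each daughter:
Derev: *varopig > varofig > varufig  (by unconditioned shift, vowel merger)
Pashoish: *varopig
  varopig (rule 1 does not apply)
  varopig (rule 2 does not apply)
  varopig → valopig   [unconditioned shift]
  valopig → velopig   [vowel merger]
  giving Pashoish velopig.
No other proto-form is consistent with every reflex, so the reconstruction is *varopig.

*varopig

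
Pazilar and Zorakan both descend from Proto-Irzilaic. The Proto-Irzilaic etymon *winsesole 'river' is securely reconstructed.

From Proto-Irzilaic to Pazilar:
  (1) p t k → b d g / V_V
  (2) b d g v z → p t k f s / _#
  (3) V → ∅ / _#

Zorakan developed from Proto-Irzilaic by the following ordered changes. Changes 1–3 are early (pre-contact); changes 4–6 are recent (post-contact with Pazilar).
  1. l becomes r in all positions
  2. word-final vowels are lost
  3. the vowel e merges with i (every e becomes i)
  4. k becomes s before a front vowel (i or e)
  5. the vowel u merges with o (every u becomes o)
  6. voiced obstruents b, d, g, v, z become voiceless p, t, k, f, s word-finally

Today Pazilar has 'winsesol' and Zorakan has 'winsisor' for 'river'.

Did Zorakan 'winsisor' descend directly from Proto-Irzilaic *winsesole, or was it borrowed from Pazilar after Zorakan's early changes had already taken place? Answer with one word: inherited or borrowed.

If inherited, *winsesole would pass through all of Zorakan's changes:
Zorakan: *winsesole > winsesore > winsesor > winsisor  (by unconditioned shift, apocope, vowel merger)
If borrowed from Pazilar 'winsesol' after the early changes, it would undergo only the recent ones:
  rule 4 (palatalisation): no change (winsesol)
  rule 5 (vowel merger): no change (winsesol)
  rule 6 (final devoicing): no change (winsesol)
  ⇒ as a loan: winsesol
Zorakan 'winsisor' matches the inherited outcome exactly, so it is an inherited cognate, not a loan.

inherited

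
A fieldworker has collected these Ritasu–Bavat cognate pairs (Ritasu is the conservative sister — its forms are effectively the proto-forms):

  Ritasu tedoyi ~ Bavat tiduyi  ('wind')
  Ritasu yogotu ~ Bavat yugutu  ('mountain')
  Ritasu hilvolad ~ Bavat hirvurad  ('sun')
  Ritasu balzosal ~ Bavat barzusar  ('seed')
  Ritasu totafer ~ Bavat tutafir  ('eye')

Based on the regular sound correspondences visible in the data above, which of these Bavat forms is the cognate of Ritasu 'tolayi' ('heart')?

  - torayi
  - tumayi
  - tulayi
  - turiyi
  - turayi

tedoyi ~ tiduyi, yogotu ~ yugutu — Ritasu o corresponds to Bavat u after a consonant, before a consonant other than r, m, n, p, b, f, v.
hilvolad ~ hirvurad — Ritasu l corresponds to Bavat r between vowels (before a back vowel).
Applying these to Ritasu 'tolayi':
  tolayi → tulayi   (o→u after a consonant, before a consonant other than r, m, n, p, b, f, v)
  tulayi → turayi   (l→r between vowels (before a back vowel))
So the Bavat cognate is 'turayi'.

turayi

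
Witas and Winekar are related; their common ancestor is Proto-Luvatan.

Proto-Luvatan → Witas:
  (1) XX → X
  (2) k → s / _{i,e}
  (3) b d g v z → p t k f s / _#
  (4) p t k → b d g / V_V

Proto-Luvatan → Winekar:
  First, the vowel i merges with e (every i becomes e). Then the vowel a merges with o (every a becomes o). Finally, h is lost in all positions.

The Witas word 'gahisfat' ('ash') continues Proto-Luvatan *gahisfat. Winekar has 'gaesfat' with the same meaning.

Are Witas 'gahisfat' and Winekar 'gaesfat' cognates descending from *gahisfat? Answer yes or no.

no

Derive the expected Winekar reflex of *gahisfat:
Winekar: start from *gahisfat.
  rule 1 (vowel merger): gahisfat → gahesfat
  rule 2 (vowel merger): gahesfat → gohesfot
  rule 3 (h-loss): gohesfot → goesfot
  ⇒ Winekar goesfot
The regular Winekar reflex would be 'goesfot', but the attested form is 'gaesfat'. The correspondence is irregular, so they are not cognates (the Winekar form has a different source).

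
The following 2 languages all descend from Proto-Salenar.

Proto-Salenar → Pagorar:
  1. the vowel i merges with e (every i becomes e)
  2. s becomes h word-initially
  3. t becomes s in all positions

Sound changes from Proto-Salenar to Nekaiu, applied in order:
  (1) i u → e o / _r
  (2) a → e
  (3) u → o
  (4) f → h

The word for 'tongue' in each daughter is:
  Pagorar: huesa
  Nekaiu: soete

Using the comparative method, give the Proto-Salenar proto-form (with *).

*sueta

Position 1: Pagorar has h, Nekaiu has s. Nekaiu preserves s here (none of its changes turn any other segment into s), so the proto-segment is *s.
Position 2: Pagorar has u, Nekaiu has o. Pagorar preserves u here (none of its changes turn any other segment into u), so the proto-segment is *u.
Verify the candidate proto-form against each daughter:
Pagorar: *sueta
  sueta (rule 1 does not apply)
  sueta → hueta   [debuccalisation]
  hueta → huesa   [unconditioned shift]
  giving Pagorar huesa.
Nekaiu: *sueta
  sueta (rule 1 does not apply)
  sueta → suete   [vowel merger]
  suete → soete   [vowel merger]
  soete (rule 4 does not apply)
  giving Nekaiu soete.
No other proto-form is consistent with every reflex, so the reconstruction is *sueta.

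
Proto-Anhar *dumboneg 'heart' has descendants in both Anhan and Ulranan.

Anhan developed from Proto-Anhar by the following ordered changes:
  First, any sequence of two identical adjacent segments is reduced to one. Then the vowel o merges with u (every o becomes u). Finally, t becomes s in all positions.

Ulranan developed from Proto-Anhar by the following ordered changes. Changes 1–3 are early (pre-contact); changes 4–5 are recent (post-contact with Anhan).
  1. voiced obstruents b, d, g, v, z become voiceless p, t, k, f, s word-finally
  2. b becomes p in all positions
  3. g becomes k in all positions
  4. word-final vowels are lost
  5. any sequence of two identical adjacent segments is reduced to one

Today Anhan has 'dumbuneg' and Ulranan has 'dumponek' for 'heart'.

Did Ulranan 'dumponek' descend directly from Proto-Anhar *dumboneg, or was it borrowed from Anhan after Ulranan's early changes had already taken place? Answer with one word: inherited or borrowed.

If inherited, *dumboneg would pass through all of Ulranan's changes:
Ulranan: *dumboneg > dumbonek > dumponek  (by final devoicing, unconditioned shift)
If borrowed from Anhan 'dumbuneg' after the early changes, it would undergo only the recent ones:
  rule 4 (apocope): no change (dumbuneg)
  rule 5 (degemination): no change (dumbuneg)
  ⇒ as a loan: dumbuneg
Ulranan 'dumponek' matches the inherited outcome exactly, so it is an inherited cognate, not a loan.

inherited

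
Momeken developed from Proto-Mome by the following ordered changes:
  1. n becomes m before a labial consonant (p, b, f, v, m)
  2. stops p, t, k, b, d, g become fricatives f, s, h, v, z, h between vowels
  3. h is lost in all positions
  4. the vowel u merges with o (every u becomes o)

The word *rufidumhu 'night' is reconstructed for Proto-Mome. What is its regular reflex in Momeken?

Momeken: start from *rufidumhu.
  rule 1: no change — rufidumhu
  rule 2 (intervocalic lenition): rufidumhu → rufizumhu
  rule 3 (h-loss): rufizumhu → rufizumu
  rule 4 (vowel merger): rufizumu → rofizomo
  ⇒ Momeken rofizomo

rofizomo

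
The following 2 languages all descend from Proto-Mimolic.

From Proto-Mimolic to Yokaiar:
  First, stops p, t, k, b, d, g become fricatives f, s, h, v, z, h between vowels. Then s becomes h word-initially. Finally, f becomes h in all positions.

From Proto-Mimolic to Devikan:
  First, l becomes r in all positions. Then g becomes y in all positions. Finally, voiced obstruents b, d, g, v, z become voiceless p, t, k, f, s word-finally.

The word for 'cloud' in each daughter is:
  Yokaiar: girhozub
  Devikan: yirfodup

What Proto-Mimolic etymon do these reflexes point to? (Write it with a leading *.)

*girfodub

Position 4: Yokaiar has h, Devikan has f. Taking the neighbouring segments as reconstructed: Yokaiar h could go back to *f or *h; Devikan f can only go back to *f — the one source consistent with every daughter is *f.
Position 6: Yokaiar has z, Devikan has d. Devikan preserves d here (none of its changes turn any other segment into d), so the proto-segment is *d.
Position 8: Yokaiar has b, Devikan has p. Yokaiar preserves b here (none of its changes turn any other segment into b), so the proto-segment is *b.
Verify the candidate proto-form against each daughter:
Yokaiar: *girfodub > girfozub > girhozub  (by intervocalic lenition, unconditioned shift)
Devikan: *girfodub > yirfodub > yirfodup  (by unconditioned shift, final devoicing)
*girfodub is the unique common source.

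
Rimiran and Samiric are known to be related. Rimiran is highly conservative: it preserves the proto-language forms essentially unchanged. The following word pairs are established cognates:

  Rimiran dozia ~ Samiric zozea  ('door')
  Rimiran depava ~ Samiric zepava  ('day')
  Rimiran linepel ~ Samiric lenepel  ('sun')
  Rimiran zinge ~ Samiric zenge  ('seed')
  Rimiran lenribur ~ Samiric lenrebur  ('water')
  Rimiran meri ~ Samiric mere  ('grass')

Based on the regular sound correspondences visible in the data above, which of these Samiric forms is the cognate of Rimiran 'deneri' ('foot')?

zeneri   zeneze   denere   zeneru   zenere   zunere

depava ~ zepava — Rimiran d corresponds to Samiric z word-initially before a front vowel.
meri ~ mere — Rimiran i corresponds to Samiric e word-finally.
Applying these to Rimiran 'deneri':
  deneri → zeneri   (d→z word-initially before a front vowel)
  zeneri → zenere   (i→e word-finally)
So the Samiric cognate is 'zenere'.

zenere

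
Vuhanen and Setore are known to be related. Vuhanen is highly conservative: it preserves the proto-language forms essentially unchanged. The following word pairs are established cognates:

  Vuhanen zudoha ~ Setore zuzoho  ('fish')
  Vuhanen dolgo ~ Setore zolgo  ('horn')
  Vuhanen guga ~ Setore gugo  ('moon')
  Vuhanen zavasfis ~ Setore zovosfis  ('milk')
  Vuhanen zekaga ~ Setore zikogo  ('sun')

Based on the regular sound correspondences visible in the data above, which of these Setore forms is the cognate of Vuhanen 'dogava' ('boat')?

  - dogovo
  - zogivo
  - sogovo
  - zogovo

dolgo ~ zolgo — Vuhanen d corresponds to Setore z word-initially before a back vowel.
zavasfis ~ zovosfis — Vuhanen a corresponds to Setore o after a consonant, before a labial obstruent.
zudoha ~ zuzoho, guga ~ gugo — Vuhanen a corresponds to Setore o word-finally.
Applying these to Vuhanen 'dogava':
  dogava → zogava   (d→z word-initially before a back vowel)
  zogava → zogova   (a→o after a consonant, before a labial obstruent)
  zogova → zogovo   (a→o word-finally)
So the Setore cognate is 'zogovo'.

zogovo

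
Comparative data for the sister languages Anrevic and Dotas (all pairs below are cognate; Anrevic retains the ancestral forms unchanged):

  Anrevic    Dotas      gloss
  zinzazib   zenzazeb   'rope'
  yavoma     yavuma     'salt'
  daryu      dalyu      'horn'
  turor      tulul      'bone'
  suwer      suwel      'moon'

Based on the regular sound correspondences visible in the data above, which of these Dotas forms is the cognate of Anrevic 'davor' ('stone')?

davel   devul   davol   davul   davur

davul

turor ~ tulul — Anrevic o corresponds to Dotas u after a consonant, before r.
turor ~ tulul, suwer ~ suwel — Anrevic r corresponds to Dotas l word-finally.
Applying these to Anrevic 'davor':
  davor → davur   (o→u after a consonant, before r)
  davur → davul   (r→l word-finally)
So the Dotas cognate is 'davul'.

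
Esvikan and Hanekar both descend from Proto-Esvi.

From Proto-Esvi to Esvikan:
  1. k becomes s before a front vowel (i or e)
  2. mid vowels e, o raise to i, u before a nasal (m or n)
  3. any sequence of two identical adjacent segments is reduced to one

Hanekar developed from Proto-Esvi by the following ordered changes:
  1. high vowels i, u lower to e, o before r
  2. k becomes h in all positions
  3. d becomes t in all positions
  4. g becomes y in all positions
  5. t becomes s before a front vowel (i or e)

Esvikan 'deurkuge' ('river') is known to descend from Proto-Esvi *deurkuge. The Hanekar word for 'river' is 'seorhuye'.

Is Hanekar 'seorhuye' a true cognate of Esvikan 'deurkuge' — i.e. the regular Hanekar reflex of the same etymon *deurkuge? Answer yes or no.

Derive the expected Hanekar reflex of *deurkuge:
Hanekar: start from *deurkuge.
  rule 1 (pre-rhotic lowering): deurkuge → deorkuge
  rule 2 (unconditioned shift): deorkuge → deorhuge
  rule 3 (unconditioned shift): deorhuge → teorhuge
  rule 4 (unconditioned shift): teorhuge → teorhuye
  rule 5 (palatalisation): teorhuye → seorhuye
  ⇒ Hanekar seorhuye
Hanekar 'seorhuye' matches the regular reflex exactly, so the pair is cognate.

yes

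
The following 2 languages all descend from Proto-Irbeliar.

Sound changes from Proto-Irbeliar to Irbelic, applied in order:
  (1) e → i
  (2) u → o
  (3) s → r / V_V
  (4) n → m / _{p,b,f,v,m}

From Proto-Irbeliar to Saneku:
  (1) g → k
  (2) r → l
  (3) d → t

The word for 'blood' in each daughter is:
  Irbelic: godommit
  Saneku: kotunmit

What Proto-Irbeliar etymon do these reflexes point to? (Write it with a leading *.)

Position 1: Irbelic has g, Saneku has k. Irbelic preserves g here (none of its changes turn any other segment into g), so the proto-segment is *g.
Position 4: Irbelic has o, Saneku has u. Saneku preserves u here (none of its changes turn any other segment into u), so the proto-segment is *u.
Continuing position by position gives *godunmit; check it forward:
Irbelic: *godunmit > godonmit > godommit  (by vowel merger, nasal place assimilation)
Saneku: *godunmit
  godunmit → kodunmit   [unconditioned shift]
  kodunmit (rule 2 does not apply)
  kodunmit → kotunmit   [unconditioned shift]
  giving Saneku kotunmit.
Only *godunmit yields all of Irbelic godommit, Saneku kotunmit.

*godunmit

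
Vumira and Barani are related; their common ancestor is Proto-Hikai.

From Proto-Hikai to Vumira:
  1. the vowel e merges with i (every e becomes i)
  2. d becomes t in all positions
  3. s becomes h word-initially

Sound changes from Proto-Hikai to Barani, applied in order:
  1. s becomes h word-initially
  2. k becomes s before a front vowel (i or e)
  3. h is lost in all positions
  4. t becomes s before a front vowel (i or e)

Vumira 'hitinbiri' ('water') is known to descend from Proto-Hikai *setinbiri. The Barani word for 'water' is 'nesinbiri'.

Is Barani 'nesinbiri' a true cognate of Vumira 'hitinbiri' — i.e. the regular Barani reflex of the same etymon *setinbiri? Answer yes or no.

Derive the expected Barani reflex of *setinbiri:
Barani: *setinbiri > hetinbiri > etinbiri > esinbiri  (by debuccalisation, h-loss, palatalisation)
The regular Barani reflex would be 'esinbiri', but the attested form is 'nesinbiri'. The correspondence is irregular, so they are not cognates (the Barani form has a different source).

no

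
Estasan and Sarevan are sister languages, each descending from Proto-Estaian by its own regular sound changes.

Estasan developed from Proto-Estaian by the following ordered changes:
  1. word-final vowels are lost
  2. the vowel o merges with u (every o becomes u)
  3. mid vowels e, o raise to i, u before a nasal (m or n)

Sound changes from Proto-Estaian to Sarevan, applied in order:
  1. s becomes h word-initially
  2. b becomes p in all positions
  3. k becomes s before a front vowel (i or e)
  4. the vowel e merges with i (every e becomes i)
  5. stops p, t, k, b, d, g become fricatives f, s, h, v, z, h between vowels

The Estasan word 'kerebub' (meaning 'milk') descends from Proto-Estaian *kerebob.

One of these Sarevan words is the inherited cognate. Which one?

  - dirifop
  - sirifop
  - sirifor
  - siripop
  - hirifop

Sarevan: *kerebob
  kerebob (rule 1 does not apply)
  kerebob → kerepop   [unconditioned shift]
  kerepop → serepop   [palatalisation]
  serepop → siripop   [vowel merger]
  siripop → sirifop   [intervocalic lenition]
  giving Sarevan sirifop.
The other candidates each miss or misapply at least one Sarevan change.

sirifop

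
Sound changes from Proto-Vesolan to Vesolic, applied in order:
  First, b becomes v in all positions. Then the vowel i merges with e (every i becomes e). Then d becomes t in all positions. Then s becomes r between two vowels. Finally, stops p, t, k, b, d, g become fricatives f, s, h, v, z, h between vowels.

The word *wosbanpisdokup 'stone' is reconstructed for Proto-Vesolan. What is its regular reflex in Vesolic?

wosvanpestohup

Vesolic: start from *wosbanpisdokup.
  rule 1 (unconditioned shift): wosbanpisdokup → wosvanpisdokup
  rule 2 (vowel merger): wosvanpisdokup → wosvanpesdokup
  rule 3 (unconditioned shift): wosvanpesdokup → wosvanpestokup
  rule 4: no change — wosvanpestokup
  rule 5 (intervocalic lenition): wosvanpestokup → wosvanpestohup
  ⇒ Vesolic wosvanpestohup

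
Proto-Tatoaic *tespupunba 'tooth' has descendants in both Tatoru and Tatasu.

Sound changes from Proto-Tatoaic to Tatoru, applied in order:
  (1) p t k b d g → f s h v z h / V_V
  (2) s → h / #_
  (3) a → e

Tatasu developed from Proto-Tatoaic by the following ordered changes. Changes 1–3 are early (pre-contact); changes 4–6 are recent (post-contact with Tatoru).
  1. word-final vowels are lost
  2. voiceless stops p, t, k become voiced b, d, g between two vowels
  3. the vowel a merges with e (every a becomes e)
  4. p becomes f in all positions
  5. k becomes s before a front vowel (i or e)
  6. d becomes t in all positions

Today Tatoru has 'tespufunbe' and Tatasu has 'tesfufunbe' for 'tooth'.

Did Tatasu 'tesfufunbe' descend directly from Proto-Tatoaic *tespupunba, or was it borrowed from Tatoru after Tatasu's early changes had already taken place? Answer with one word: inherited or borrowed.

If inherited, *tespupunba would pass through all of Tatasu's changes:
Tatasu: *tespupunba > tespupunb > tespubunb > tesfubunb  (by apocope, intervocalic voicing, unconditioned shift)
If borrowed from Tatoru 'tespufunbe' after the early changes, it would undergo only the recent ones:
  rule 4 (unconditioned shift): tespufunbe → tesfufunbe
  rule 5 (palatalisation): no change (tesfufunbe)
  rule 6 (unconditioned shift): no change (tesfufunbe)
  ⇒ as a loan: tesfufunbe
Tatasu 'tesfufunbe' matches the loan outcome 'tesfufunbe', not the inherited 'tesfubunb' — it skipped the early Tatasu changes, so it was borrowed from Tatoru.

borrowed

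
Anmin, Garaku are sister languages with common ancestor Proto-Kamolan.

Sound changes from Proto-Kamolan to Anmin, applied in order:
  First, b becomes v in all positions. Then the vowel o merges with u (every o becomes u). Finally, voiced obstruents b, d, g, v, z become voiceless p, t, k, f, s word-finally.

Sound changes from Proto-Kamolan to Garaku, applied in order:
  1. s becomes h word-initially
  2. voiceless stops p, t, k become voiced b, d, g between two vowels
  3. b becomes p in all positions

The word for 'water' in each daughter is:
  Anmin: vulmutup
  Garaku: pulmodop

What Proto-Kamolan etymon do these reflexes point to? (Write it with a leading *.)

Position 5: Anmin has u, Garaku has o. Garaku preserves o here (none of its changes turn any other segment into o), so the proto-segment is *o.
Position 7: Anmin has u, Garaku has o. Garaku preserves o here (none of its changes turn any other segment into o), so the proto-segment is *o.
Continuing position by position gives *bulmotop; check it forward:
Anmin: start from *bulmotop.
  rule 1 (unconditioned shift): bulmotop → vulmotop
  rule 2 (vowel merger): vulmotop → vulmutup
  rule 3: no change — vulmutup
  ⇒ Anmin vulmutup
Garaku: *bulmotop
  bulmotop (rule 1 does not apply)
  bulmotop → bulmodop   [intervocalic voicing]
  bulmodop → pulmodop   [unconditioned shift]
  giving Garaku pulmodop.
Only *bulmotop yields all of Anmin vulmutup, Garaku pulmodop.

*bulmotop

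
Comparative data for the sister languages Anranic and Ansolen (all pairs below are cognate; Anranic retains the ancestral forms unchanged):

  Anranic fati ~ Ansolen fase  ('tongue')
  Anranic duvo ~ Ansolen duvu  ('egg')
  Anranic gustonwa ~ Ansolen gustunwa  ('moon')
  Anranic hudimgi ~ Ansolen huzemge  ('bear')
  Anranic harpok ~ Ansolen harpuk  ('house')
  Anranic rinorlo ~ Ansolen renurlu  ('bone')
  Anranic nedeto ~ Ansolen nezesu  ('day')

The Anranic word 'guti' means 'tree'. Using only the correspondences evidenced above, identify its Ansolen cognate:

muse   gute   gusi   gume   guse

guse

fati ~ fase — Anranic t corresponds to Ansolen s between vowels (before a front vowel).
fati ~ fase, hudimgi ~ huzemge — Anranic i corresponds to Ansolen e word-finally.
Applying these to Anranic 'guti':
  guti → gusi   (t→s between vowels (before a front vowel))
  gusi → guse   (i→e word-finally)
So the Ansolen cognate is 'guse'.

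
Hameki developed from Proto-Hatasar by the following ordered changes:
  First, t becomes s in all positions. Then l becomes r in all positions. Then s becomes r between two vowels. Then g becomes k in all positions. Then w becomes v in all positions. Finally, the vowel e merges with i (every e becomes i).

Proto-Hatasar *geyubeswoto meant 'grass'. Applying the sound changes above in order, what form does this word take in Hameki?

kiyubisvoro

Hameki: *geyubeswoto > geyubeswoso > geyubesworo > keyubesworo > keyubesvoro > kiyubisvoro  (by unconditioned shift, rhotacism, unconditioned shift, unconditioned shift, vowel merger)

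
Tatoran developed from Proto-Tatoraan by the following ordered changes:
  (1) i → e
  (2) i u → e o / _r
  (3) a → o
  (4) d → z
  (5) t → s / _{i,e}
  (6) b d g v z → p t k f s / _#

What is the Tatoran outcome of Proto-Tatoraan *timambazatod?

semombozotos

Tatoran: start from *timambazatod.
  rule 1 (vowel merger): timambazatod → temambazatod
  rule 2: no change — temambazatod
  rule 3 (vowel merger): temambazatod → temombozotod
  rule 4 (unconditioned shift): temombozotod → temombozotoz
  rule 5 (palatalisation): temombozotoz → semombozotoz
  rule 6 (final devoicing): semombozotoz → semombozotos
  ⇒ Tatoran semombozotos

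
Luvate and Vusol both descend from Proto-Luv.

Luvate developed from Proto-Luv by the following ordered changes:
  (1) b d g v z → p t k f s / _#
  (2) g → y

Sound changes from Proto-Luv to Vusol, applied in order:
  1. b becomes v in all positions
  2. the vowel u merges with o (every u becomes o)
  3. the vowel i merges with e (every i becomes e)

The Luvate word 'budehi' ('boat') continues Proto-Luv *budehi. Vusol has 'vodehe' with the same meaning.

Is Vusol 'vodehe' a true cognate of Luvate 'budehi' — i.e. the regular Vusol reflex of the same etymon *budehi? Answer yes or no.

Derive the expected Vusol reflex of *budehi:
Vusol: start from *budehi.
  rule 1 (unconditioned shift): budehi → vudehi
  rule 2 (vowel merger): vudehi → vodehi
  rule 3 (vowel merger): vodehi → vodehe
  ⇒ Vusol vodehe
Vusol 'vodehe' matches the regular reflex exactly, so the pair is cognate.

yes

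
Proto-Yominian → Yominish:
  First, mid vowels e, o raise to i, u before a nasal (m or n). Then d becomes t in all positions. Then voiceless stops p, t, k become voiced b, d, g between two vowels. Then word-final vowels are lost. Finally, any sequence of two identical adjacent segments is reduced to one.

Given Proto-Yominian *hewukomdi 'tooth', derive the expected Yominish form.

hewugumt

Yominish: *hewukomdi
  hewukomdi → hewukumdi   [pre-nasal raising]
  hewukumdi → hewukumti   [unconditioned shift]
  hewukumti → hewugumti   [intervocalic voicing]
  hewugumti → hewugumt   [apocope]
  hewugumt (rule 5 does not apply)
  giving Yominish hewugumt.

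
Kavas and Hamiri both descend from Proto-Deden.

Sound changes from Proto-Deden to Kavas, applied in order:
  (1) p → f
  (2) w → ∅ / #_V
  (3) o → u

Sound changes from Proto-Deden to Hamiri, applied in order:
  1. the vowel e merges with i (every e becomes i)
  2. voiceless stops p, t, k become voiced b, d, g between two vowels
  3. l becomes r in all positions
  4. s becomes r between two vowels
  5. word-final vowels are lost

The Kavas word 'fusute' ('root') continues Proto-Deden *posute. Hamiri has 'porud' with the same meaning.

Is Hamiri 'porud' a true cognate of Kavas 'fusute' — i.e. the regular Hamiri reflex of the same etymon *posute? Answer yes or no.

yes

Derive the expected Hamiri reflex of *posute:
Hamiri: *posute > posuti > posudi > porudi > porud  (by vowel merger, intervocalic voicing, rhotacism, apocope)
Hamiri 'porud' matches the regular reflex exactly, so the pair is cognate.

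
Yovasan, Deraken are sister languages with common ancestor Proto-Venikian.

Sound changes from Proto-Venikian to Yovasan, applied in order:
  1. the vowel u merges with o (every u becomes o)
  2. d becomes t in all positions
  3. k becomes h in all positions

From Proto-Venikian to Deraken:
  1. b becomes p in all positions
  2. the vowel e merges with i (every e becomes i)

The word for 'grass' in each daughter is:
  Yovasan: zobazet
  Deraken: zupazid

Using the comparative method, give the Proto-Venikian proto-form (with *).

*zubazed

Position 7: Yovasan has t, Deraken has d. Deraken preserves d here (none of its changes turn any other segment into d), so the proto-segment is *d.
Position 6: Yovasan has e, Deraken has i. Yovasan preserves e here (none of its changes turn any other segment into e), so the proto-segment is *e.
Position 2: Yovasan has o, Deraken has u. Deraken preserves u here (none of its changes turn any other segment into u), so the proto-segment is *u.
This points to *zubazed. Verify forward in each daughter:
Yovasan: *zubazed
  zubazed → zobazed   [vowel merger]
  zobazed → zobazet   [unconditioned shift]
  zobazet (rule 3 does not apply)
  giving Yovasan zobazet.
Deraken: *zubazed
  zubazed → zupazed   [unconditioned shift]
  zupazed → zupazid   [vowel merger]
  giving Deraken zupazid.
Only *zubazed yields all of Yovasan zobazet, Deraken zupazid.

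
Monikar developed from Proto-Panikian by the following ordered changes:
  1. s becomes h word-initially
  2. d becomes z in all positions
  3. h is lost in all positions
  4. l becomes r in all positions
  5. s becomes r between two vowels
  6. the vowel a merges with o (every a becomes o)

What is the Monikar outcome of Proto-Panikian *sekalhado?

Monikar: start from *sekalhado.
  rule 1 (debuccalisation): sekalhado → hekalhado
  rule 2 (unconditioned shift): hekalhado → hekalhazo
  rule 3 (h-loss): hekalhazo → ekalazo
  rule 4 (unconditioned shift): ekalazo → ekarazo
  rule 5: no change — ekarazo
  rule 6 (vowel merger): ekarazo → ekorozo
  ⇒ Monikar ekorozo

ekorozo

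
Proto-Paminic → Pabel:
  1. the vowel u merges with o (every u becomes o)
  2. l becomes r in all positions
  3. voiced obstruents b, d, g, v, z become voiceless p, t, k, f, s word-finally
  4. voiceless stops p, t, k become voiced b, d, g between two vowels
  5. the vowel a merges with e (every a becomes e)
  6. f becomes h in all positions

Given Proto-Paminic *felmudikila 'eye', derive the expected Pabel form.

hermodigire

Pabel: *felmudikila
  felmudikila → felmodikila   [vowel merger]
  felmodikila → fermodikira   [unconditioned shift]
  fermodikira (rule 3 does not apply)
  fermodikira → fermodigira   [intervocalic voicing]
  fermodigira → fermodigire   [vowel merger]
  fermodigire → hermodigire   [unconditioned shift]
  giving Pabel hermodigire.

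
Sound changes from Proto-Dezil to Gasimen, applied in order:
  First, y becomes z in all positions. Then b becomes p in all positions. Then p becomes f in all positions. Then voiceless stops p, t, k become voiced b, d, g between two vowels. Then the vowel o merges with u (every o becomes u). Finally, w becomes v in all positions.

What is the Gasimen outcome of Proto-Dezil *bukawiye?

Gasimen: *bukawiye > bukawize > pukawize > fukawize > fugawize > fugavize  (by unconditioned shift, unconditioned shift, unconditioned shift, intervocalic voicing, unconditioned shift)

fugavize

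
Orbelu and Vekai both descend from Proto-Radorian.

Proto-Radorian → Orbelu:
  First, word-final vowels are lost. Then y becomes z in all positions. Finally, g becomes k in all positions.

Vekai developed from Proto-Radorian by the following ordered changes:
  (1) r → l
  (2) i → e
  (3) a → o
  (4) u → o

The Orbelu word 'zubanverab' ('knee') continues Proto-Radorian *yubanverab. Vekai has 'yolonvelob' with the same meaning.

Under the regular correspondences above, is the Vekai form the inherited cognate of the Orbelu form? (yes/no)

Derive the expected Vekai reflex of *yubanverab:
Vekai: start from *yubanverab.
  rule 1 (unconditioned shift): yubanverab → yubanvelab
  rule 2: no change — yubanvelab
  rule 3 (vowel merger): yubanvelab → yubonvelob
  rule 4 (vowel merger): yubonvelob → yobonvelob
  ⇒ Vekai yobonvelob
The regular Vekai reflex would be 'yobonvelob', but the attested form is 'yolonvelob'. The correspondence is irregular, so they are not cognates (the Vekai form has a different source).

no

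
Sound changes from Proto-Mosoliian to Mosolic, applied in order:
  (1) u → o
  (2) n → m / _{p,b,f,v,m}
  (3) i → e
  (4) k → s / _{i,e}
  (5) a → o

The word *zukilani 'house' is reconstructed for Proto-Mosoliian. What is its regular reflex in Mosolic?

zoselone

Mosolic: *zukilani > zokilani > zokelane > zoselane > zoselone  (by vowel merger, vowel merger, palatalisation, vowel merger)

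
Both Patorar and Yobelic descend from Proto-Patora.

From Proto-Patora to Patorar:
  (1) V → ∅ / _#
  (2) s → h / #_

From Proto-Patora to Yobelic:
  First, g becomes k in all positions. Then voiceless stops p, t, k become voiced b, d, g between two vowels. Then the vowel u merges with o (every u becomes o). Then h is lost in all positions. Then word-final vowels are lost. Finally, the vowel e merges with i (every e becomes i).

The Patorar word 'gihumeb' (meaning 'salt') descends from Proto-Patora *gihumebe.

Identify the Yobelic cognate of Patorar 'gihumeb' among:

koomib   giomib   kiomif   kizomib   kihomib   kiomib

kiomib

Yobelic: *gihumebe > kihumebe > kihomebe > kiomebe > kiomeb > kiomib  (by unconditioned shift, vowel merger, h-loss, apocope, vowel merger)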